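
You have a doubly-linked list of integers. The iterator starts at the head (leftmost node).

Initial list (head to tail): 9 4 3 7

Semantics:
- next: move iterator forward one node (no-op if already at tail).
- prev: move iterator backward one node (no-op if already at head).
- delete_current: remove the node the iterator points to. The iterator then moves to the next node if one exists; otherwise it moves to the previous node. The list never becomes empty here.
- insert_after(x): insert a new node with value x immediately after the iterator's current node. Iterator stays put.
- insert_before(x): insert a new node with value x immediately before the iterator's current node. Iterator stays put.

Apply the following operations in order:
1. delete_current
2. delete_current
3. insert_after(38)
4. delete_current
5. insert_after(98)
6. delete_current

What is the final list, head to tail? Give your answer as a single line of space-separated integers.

After 1 (delete_current): list=[4, 3, 7] cursor@4
After 2 (delete_current): list=[3, 7] cursor@3
After 3 (insert_after(38)): list=[3, 38, 7] cursor@3
After 4 (delete_current): list=[38, 7] cursor@38
After 5 (insert_after(98)): list=[38, 98, 7] cursor@38
After 6 (delete_current): list=[98, 7] cursor@98

Answer: 98 7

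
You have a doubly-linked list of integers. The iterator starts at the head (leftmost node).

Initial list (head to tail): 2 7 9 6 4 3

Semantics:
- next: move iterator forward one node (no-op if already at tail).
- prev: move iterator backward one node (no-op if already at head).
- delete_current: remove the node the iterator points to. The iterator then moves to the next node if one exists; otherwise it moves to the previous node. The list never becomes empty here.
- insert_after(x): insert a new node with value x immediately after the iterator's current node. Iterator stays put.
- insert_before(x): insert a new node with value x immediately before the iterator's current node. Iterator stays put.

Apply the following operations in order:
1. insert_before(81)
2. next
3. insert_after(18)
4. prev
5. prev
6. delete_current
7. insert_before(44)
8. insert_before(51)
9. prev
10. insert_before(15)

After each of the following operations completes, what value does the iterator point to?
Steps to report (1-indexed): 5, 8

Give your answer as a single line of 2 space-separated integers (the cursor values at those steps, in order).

After 1 (insert_before(81)): list=[81, 2, 7, 9, 6, 4, 3] cursor@2
After 2 (next): list=[81, 2, 7, 9, 6, 4, 3] cursor@7
After 3 (insert_after(18)): list=[81, 2, 7, 18, 9, 6, 4, 3] cursor@7
After 4 (prev): list=[81, 2, 7, 18, 9, 6, 4, 3] cursor@2
After 5 (prev): list=[81, 2, 7, 18, 9, 6, 4, 3] cursor@81
After 6 (delete_current): list=[2, 7, 18, 9, 6, 4, 3] cursor@2
After 7 (insert_before(44)): list=[44, 2, 7, 18, 9, 6, 4, 3] cursor@2
After 8 (insert_before(51)): list=[44, 51, 2, 7, 18, 9, 6, 4, 3] cursor@2
After 9 (prev): list=[44, 51, 2, 7, 18, 9, 6, 4, 3] cursor@51
After 10 (insert_before(15)): list=[44, 15, 51, 2, 7, 18, 9, 6, 4, 3] cursor@51

Answer: 81 2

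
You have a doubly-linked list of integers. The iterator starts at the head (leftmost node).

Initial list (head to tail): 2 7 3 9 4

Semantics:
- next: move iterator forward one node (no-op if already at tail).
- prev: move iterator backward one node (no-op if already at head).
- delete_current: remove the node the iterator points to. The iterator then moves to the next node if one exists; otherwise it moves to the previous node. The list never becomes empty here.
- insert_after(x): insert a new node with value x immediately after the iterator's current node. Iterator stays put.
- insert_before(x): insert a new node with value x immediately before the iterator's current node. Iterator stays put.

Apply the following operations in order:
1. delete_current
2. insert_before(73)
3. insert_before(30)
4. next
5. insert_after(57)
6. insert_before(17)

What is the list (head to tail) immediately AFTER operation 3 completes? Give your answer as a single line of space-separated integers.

After 1 (delete_current): list=[7, 3, 9, 4] cursor@7
After 2 (insert_before(73)): list=[73, 7, 3, 9, 4] cursor@7
After 3 (insert_before(30)): list=[73, 30, 7, 3, 9, 4] cursor@7

Answer: 73 30 7 3 9 4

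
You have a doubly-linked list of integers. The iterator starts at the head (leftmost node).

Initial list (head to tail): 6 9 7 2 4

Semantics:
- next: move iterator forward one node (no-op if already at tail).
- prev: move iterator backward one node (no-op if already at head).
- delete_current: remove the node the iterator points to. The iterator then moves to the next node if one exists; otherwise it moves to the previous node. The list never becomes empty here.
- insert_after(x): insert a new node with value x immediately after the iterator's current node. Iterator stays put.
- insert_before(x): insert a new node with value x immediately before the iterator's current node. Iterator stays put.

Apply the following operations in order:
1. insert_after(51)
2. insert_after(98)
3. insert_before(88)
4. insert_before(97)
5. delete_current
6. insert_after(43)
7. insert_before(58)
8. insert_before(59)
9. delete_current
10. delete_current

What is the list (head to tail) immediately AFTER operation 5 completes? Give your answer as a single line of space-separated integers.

Answer: 88 97 98 51 9 7 2 4

Derivation:
After 1 (insert_after(51)): list=[6, 51, 9, 7, 2, 4] cursor@6
After 2 (insert_after(98)): list=[6, 98, 51, 9, 7, 2, 4] cursor@6
After 3 (insert_before(88)): list=[88, 6, 98, 51, 9, 7, 2, 4] cursor@6
After 4 (insert_before(97)): list=[88, 97, 6, 98, 51, 9, 7, 2, 4] cursor@6
After 5 (delete_current): list=[88, 97, 98, 51, 9, 7, 2, 4] cursor@98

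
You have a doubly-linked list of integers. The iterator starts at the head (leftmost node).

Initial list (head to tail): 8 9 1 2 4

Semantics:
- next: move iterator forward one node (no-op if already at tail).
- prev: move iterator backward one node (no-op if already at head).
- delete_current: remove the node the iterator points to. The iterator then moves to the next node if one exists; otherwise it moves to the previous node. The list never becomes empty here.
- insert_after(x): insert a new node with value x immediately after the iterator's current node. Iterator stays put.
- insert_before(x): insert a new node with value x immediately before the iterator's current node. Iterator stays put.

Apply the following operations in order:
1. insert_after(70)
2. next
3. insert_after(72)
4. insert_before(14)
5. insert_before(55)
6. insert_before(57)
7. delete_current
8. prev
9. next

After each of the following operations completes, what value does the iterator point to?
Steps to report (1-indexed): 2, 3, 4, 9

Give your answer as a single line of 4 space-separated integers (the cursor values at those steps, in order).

Answer: 70 70 70 72

Derivation:
After 1 (insert_after(70)): list=[8, 70, 9, 1, 2, 4] cursor@8
After 2 (next): list=[8, 70, 9, 1, 2, 4] cursor@70
After 3 (insert_after(72)): list=[8, 70, 72, 9, 1, 2, 4] cursor@70
After 4 (insert_before(14)): list=[8, 14, 70, 72, 9, 1, 2, 4] cursor@70
After 5 (insert_before(55)): list=[8, 14, 55, 70, 72, 9, 1, 2, 4] cursor@70
After 6 (insert_before(57)): list=[8, 14, 55, 57, 70, 72, 9, 1, 2, 4] cursor@70
After 7 (delete_current): list=[8, 14, 55, 57, 72, 9, 1, 2, 4] cursor@72
After 8 (prev): list=[8, 14, 55, 57, 72, 9, 1, 2, 4] cursor@57
After 9 (next): list=[8, 14, 55, 57, 72, 9, 1, 2, 4] cursor@72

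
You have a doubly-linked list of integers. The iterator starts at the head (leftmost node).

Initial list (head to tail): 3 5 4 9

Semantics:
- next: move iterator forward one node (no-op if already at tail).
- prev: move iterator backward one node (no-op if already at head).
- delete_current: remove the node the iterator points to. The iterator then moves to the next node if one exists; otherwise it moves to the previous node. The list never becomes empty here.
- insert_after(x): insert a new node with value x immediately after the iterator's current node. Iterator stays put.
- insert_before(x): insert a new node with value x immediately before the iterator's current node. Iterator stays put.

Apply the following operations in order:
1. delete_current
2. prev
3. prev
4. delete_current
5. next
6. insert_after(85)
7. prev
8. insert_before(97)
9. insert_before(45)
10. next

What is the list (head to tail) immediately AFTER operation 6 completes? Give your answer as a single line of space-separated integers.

After 1 (delete_current): list=[5, 4, 9] cursor@5
After 2 (prev): list=[5, 4, 9] cursor@5
After 3 (prev): list=[5, 4, 9] cursor@5
After 4 (delete_current): list=[4, 9] cursor@4
After 5 (next): list=[4, 9] cursor@9
After 6 (insert_after(85)): list=[4, 9, 85] cursor@9

Answer: 4 9 85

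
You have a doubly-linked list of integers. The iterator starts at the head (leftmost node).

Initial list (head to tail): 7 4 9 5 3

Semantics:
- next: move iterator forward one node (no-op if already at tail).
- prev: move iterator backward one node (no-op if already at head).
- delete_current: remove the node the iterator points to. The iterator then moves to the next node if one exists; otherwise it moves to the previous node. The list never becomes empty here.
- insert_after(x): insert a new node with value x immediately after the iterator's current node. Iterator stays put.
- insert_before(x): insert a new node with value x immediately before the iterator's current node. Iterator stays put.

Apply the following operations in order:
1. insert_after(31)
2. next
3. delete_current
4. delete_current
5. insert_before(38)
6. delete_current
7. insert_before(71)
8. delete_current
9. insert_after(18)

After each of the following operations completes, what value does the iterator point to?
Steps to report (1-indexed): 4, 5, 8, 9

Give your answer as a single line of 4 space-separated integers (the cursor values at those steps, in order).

After 1 (insert_after(31)): list=[7, 31, 4, 9, 5, 3] cursor@7
After 2 (next): list=[7, 31, 4, 9, 5, 3] cursor@31
After 3 (delete_current): list=[7, 4, 9, 5, 3] cursor@4
After 4 (delete_current): list=[7, 9, 5, 3] cursor@9
After 5 (insert_before(38)): list=[7, 38, 9, 5, 3] cursor@9
After 6 (delete_current): list=[7, 38, 5, 3] cursor@5
After 7 (insert_before(71)): list=[7, 38, 71, 5, 3] cursor@5
After 8 (delete_current): list=[7, 38, 71, 3] cursor@3
After 9 (insert_after(18)): list=[7, 38, 71, 3, 18] cursor@3

Answer: 9 9 3 3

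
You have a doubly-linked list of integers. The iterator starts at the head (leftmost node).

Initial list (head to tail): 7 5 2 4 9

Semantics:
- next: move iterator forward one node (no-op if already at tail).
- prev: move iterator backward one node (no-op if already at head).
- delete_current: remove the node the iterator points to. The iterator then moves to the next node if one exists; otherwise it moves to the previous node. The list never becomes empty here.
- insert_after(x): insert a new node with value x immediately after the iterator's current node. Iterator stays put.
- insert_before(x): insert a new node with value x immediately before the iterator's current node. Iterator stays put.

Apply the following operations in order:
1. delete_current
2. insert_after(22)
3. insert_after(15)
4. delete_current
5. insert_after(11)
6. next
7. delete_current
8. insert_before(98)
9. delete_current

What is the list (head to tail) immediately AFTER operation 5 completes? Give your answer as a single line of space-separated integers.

Answer: 15 11 22 2 4 9

Derivation:
After 1 (delete_current): list=[5, 2, 4, 9] cursor@5
After 2 (insert_after(22)): list=[5, 22, 2, 4, 9] cursor@5
After 3 (insert_after(15)): list=[5, 15, 22, 2, 4, 9] cursor@5
After 4 (delete_current): list=[15, 22, 2, 4, 9] cursor@15
After 5 (insert_after(11)): list=[15, 11, 22, 2, 4, 9] cursor@15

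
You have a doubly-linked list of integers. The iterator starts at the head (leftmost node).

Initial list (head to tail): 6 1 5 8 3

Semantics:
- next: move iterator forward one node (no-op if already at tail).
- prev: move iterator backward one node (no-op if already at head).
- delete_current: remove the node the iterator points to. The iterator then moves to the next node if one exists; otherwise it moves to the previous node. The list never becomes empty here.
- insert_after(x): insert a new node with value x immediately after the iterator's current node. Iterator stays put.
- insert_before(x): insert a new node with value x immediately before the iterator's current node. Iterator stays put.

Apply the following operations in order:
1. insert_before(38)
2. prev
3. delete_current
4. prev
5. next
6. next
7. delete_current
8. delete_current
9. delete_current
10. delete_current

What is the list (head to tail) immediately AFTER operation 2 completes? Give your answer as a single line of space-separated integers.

Answer: 38 6 1 5 8 3

Derivation:
After 1 (insert_before(38)): list=[38, 6, 1, 5, 8, 3] cursor@6
After 2 (prev): list=[38, 6, 1, 5, 8, 3] cursor@38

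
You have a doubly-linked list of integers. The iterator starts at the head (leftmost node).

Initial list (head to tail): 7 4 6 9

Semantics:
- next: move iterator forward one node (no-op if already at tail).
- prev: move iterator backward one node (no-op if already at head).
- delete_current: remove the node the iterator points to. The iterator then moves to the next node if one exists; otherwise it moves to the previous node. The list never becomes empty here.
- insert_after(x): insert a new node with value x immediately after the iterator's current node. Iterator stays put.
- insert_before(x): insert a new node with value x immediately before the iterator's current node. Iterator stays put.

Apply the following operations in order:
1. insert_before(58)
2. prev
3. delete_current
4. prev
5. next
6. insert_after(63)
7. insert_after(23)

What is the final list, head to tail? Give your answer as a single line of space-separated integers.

After 1 (insert_before(58)): list=[58, 7, 4, 6, 9] cursor@7
After 2 (prev): list=[58, 7, 4, 6, 9] cursor@58
After 3 (delete_current): list=[7, 4, 6, 9] cursor@7
After 4 (prev): list=[7, 4, 6, 9] cursor@7
After 5 (next): list=[7, 4, 6, 9] cursor@4
After 6 (insert_after(63)): list=[7, 4, 63, 6, 9] cursor@4
After 7 (insert_after(23)): list=[7, 4, 23, 63, 6, 9] cursor@4

Answer: 7 4 23 63 6 9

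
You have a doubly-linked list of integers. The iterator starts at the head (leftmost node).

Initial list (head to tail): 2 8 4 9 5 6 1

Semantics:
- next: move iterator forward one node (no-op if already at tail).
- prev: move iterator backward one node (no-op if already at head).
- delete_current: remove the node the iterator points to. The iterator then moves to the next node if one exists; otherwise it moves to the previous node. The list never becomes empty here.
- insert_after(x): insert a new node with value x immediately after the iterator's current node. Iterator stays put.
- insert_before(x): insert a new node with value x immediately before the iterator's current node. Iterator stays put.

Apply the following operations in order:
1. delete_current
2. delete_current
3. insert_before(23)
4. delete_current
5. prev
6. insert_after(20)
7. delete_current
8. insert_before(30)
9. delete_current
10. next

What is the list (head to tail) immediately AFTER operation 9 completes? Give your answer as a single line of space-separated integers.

After 1 (delete_current): list=[8, 4, 9, 5, 6, 1] cursor@8
After 2 (delete_current): list=[4, 9, 5, 6, 1] cursor@4
After 3 (insert_before(23)): list=[23, 4, 9, 5, 6, 1] cursor@4
After 4 (delete_current): list=[23, 9, 5, 6, 1] cursor@9
After 5 (prev): list=[23, 9, 5, 6, 1] cursor@23
After 6 (insert_after(20)): list=[23, 20, 9, 5, 6, 1] cursor@23
After 7 (delete_current): list=[20, 9, 5, 6, 1] cursor@20
After 8 (insert_before(30)): list=[30, 20, 9, 5, 6, 1] cursor@20
After 9 (delete_current): list=[30, 9, 5, 6, 1] cursor@9

Answer: 30 9 5 6 1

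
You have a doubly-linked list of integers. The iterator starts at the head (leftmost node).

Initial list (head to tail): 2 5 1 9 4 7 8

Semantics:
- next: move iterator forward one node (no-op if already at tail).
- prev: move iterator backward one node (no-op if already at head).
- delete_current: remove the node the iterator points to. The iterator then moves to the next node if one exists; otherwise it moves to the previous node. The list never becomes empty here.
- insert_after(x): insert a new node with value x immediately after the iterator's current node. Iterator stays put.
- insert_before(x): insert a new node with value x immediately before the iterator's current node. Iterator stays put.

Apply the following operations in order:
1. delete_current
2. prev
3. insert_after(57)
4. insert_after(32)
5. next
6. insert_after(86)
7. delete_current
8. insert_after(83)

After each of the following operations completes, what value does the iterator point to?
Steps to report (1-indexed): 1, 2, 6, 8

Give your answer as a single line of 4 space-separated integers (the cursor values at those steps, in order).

After 1 (delete_current): list=[5, 1, 9, 4, 7, 8] cursor@5
After 2 (prev): list=[5, 1, 9, 4, 7, 8] cursor@5
After 3 (insert_after(57)): list=[5, 57, 1, 9, 4, 7, 8] cursor@5
After 4 (insert_after(32)): list=[5, 32, 57, 1, 9, 4, 7, 8] cursor@5
After 5 (next): list=[5, 32, 57, 1, 9, 4, 7, 8] cursor@32
After 6 (insert_after(86)): list=[5, 32, 86, 57, 1, 9, 4, 7, 8] cursor@32
After 7 (delete_current): list=[5, 86, 57, 1, 9, 4, 7, 8] cursor@86
After 8 (insert_after(83)): list=[5, 86, 83, 57, 1, 9, 4, 7, 8] cursor@86

Answer: 5 5 32 86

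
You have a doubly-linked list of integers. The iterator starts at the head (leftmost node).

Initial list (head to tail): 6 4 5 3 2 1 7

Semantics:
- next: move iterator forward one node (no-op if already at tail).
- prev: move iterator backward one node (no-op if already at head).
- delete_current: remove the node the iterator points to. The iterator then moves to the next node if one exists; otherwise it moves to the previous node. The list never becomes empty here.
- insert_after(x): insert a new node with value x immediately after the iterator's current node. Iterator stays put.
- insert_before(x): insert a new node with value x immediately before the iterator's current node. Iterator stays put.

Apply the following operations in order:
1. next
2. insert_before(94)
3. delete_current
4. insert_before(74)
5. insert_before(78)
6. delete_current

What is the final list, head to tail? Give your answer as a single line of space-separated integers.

After 1 (next): list=[6, 4, 5, 3, 2, 1, 7] cursor@4
After 2 (insert_before(94)): list=[6, 94, 4, 5, 3, 2, 1, 7] cursor@4
After 3 (delete_current): list=[6, 94, 5, 3, 2, 1, 7] cursor@5
After 4 (insert_before(74)): list=[6, 94, 74, 5, 3, 2, 1, 7] cursor@5
After 5 (insert_before(78)): list=[6, 94, 74, 78, 5, 3, 2, 1, 7] cursor@5
After 6 (delete_current): list=[6, 94, 74, 78, 3, 2, 1, 7] cursor@3

Answer: 6 94 74 78 3 2 1 7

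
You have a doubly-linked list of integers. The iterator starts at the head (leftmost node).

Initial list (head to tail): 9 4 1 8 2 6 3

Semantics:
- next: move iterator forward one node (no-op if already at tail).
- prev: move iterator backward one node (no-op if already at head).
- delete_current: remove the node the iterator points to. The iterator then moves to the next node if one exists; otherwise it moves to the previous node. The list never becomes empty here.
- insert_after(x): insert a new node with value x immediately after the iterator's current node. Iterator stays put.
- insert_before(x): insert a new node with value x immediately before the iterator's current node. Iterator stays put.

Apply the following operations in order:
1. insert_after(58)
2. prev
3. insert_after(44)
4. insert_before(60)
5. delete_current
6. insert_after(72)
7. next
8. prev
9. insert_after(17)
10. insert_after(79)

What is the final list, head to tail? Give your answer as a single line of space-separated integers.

After 1 (insert_after(58)): list=[9, 58, 4, 1, 8, 2, 6, 3] cursor@9
After 2 (prev): list=[9, 58, 4, 1, 8, 2, 6, 3] cursor@9
After 3 (insert_after(44)): list=[9, 44, 58, 4, 1, 8, 2, 6, 3] cursor@9
After 4 (insert_before(60)): list=[60, 9, 44, 58, 4, 1, 8, 2, 6, 3] cursor@9
After 5 (delete_current): list=[60, 44, 58, 4, 1, 8, 2, 6, 3] cursor@44
After 6 (insert_after(72)): list=[60, 44, 72, 58, 4, 1, 8, 2, 6, 3] cursor@44
After 7 (next): list=[60, 44, 72, 58, 4, 1, 8, 2, 6, 3] cursor@72
After 8 (prev): list=[60, 44, 72, 58, 4, 1, 8, 2, 6, 3] cursor@44
After 9 (insert_after(17)): list=[60, 44, 17, 72, 58, 4, 1, 8, 2, 6, 3] cursor@44
After 10 (insert_after(79)): list=[60, 44, 79, 17, 72, 58, 4, 1, 8, 2, 6, 3] cursor@44

Answer: 60 44 79 17 72 58 4 1 8 2 6 3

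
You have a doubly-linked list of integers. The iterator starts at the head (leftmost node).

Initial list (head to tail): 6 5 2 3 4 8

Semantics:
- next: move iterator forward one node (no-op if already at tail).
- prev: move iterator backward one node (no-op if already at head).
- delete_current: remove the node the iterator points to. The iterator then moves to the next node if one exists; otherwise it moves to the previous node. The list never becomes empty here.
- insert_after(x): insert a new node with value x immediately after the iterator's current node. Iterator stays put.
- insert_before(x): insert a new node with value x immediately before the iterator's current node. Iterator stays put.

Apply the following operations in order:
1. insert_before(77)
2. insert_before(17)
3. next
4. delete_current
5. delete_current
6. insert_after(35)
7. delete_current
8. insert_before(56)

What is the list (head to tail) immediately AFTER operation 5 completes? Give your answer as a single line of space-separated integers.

Answer: 77 17 6 3 4 8

Derivation:
After 1 (insert_before(77)): list=[77, 6, 5, 2, 3, 4, 8] cursor@6
After 2 (insert_before(17)): list=[77, 17, 6, 5, 2, 3, 4, 8] cursor@6
After 3 (next): list=[77, 17, 6, 5, 2, 3, 4, 8] cursor@5
After 4 (delete_current): list=[77, 17, 6, 2, 3, 4, 8] cursor@2
After 5 (delete_current): list=[77, 17, 6, 3, 4, 8] cursor@3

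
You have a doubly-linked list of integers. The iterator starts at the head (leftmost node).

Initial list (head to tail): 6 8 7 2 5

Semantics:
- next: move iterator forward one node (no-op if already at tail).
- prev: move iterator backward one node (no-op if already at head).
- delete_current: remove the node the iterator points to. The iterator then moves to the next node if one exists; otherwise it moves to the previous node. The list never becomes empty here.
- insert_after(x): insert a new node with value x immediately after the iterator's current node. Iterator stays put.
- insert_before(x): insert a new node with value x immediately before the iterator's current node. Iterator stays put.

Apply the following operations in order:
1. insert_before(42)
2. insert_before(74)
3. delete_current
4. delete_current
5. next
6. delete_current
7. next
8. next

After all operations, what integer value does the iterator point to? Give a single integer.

Answer: 5

Derivation:
After 1 (insert_before(42)): list=[42, 6, 8, 7, 2, 5] cursor@6
After 2 (insert_before(74)): list=[42, 74, 6, 8, 7, 2, 5] cursor@6
After 3 (delete_current): list=[42, 74, 8, 7, 2, 5] cursor@8
After 4 (delete_current): list=[42, 74, 7, 2, 5] cursor@7
After 5 (next): list=[42, 74, 7, 2, 5] cursor@2
After 6 (delete_current): list=[42, 74, 7, 5] cursor@5
After 7 (next): list=[42, 74, 7, 5] cursor@5
After 8 (next): list=[42, 74, 7, 5] cursor@5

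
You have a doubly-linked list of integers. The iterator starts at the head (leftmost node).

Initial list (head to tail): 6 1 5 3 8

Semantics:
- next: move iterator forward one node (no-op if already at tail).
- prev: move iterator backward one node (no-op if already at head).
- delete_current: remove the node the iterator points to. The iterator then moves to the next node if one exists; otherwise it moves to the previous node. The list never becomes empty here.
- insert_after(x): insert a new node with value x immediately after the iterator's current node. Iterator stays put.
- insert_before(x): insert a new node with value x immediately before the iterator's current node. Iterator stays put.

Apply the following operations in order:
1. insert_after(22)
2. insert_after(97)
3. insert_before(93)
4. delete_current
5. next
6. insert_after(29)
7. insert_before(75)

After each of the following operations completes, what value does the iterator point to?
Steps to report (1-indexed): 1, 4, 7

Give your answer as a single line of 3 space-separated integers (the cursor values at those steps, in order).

After 1 (insert_after(22)): list=[6, 22, 1, 5, 3, 8] cursor@6
After 2 (insert_after(97)): list=[6, 97, 22, 1, 5, 3, 8] cursor@6
After 3 (insert_before(93)): list=[93, 6, 97, 22, 1, 5, 3, 8] cursor@6
After 4 (delete_current): list=[93, 97, 22, 1, 5, 3, 8] cursor@97
After 5 (next): list=[93, 97, 22, 1, 5, 3, 8] cursor@22
After 6 (insert_after(29)): list=[93, 97, 22, 29, 1, 5, 3, 8] cursor@22
After 7 (insert_before(75)): list=[93, 97, 75, 22, 29, 1, 5, 3, 8] cursor@22

Answer: 6 97 22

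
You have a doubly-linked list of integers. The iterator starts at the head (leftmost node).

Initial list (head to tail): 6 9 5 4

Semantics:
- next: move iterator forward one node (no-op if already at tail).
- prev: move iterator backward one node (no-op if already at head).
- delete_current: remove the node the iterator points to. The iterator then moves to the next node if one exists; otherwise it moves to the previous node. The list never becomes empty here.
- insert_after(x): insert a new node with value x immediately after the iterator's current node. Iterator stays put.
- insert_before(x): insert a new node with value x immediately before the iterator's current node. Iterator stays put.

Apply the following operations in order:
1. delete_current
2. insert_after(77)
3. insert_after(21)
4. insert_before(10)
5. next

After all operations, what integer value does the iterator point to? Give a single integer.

Answer: 21

Derivation:
After 1 (delete_current): list=[9, 5, 4] cursor@9
After 2 (insert_after(77)): list=[9, 77, 5, 4] cursor@9
After 3 (insert_after(21)): list=[9, 21, 77, 5, 4] cursor@9
After 4 (insert_before(10)): list=[10, 9, 21, 77, 5, 4] cursor@9
After 5 (next): list=[10, 9, 21, 77, 5, 4] cursor@21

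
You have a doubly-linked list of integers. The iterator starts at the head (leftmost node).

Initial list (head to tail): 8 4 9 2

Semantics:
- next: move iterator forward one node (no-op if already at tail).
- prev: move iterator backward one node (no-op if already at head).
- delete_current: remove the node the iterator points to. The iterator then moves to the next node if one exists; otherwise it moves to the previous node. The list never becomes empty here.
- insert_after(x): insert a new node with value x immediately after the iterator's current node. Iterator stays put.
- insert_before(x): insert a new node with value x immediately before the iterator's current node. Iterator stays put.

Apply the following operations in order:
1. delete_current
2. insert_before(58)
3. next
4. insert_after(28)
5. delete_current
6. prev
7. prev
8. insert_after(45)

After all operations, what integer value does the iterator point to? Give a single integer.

Answer: 58

Derivation:
After 1 (delete_current): list=[4, 9, 2] cursor@4
After 2 (insert_before(58)): list=[58, 4, 9, 2] cursor@4
After 3 (next): list=[58, 4, 9, 2] cursor@9
After 4 (insert_after(28)): list=[58, 4, 9, 28, 2] cursor@9
After 5 (delete_current): list=[58, 4, 28, 2] cursor@28
After 6 (prev): list=[58, 4, 28, 2] cursor@4
After 7 (prev): list=[58, 4, 28, 2] cursor@58
After 8 (insert_after(45)): list=[58, 45, 4, 28, 2] cursor@58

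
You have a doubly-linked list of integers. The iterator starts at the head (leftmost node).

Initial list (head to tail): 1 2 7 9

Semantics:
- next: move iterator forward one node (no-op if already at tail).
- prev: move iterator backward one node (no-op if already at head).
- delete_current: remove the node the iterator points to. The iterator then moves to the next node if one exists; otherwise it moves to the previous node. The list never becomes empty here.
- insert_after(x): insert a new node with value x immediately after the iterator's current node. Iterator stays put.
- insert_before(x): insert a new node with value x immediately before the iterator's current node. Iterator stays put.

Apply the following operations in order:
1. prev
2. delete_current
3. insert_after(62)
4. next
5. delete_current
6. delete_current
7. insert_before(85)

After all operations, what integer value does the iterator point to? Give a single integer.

After 1 (prev): list=[1, 2, 7, 9] cursor@1
After 2 (delete_current): list=[2, 7, 9] cursor@2
After 3 (insert_after(62)): list=[2, 62, 7, 9] cursor@2
After 4 (next): list=[2, 62, 7, 9] cursor@62
After 5 (delete_current): list=[2, 7, 9] cursor@7
After 6 (delete_current): list=[2, 9] cursor@9
After 7 (insert_before(85)): list=[2, 85, 9] cursor@9

Answer: 9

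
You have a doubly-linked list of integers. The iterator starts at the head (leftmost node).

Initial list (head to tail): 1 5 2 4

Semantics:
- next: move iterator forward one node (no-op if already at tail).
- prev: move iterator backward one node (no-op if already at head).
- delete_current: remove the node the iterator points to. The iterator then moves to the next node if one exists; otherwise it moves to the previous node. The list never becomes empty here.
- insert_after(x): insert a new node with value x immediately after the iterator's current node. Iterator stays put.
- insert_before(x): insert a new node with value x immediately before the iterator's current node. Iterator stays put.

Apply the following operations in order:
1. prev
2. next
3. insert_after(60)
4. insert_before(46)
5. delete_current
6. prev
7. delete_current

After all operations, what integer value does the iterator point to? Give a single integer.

After 1 (prev): list=[1, 5, 2, 4] cursor@1
After 2 (next): list=[1, 5, 2, 4] cursor@5
After 3 (insert_after(60)): list=[1, 5, 60, 2, 4] cursor@5
After 4 (insert_before(46)): list=[1, 46, 5, 60, 2, 4] cursor@5
After 5 (delete_current): list=[1, 46, 60, 2, 4] cursor@60
After 6 (prev): list=[1, 46, 60, 2, 4] cursor@46
After 7 (delete_current): list=[1, 60, 2, 4] cursor@60

Answer: 60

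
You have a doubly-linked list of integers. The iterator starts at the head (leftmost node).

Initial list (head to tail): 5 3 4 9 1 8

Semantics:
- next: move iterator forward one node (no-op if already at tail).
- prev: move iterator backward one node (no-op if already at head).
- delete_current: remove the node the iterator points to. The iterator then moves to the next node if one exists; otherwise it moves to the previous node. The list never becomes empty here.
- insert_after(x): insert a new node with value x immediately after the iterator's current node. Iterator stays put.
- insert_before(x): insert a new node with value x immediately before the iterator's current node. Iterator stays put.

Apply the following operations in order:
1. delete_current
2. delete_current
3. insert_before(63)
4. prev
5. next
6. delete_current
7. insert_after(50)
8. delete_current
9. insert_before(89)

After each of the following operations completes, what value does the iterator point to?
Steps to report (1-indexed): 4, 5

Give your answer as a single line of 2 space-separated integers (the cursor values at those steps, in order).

Answer: 63 4

Derivation:
After 1 (delete_current): list=[3, 4, 9, 1, 8] cursor@3
After 2 (delete_current): list=[4, 9, 1, 8] cursor@4
After 3 (insert_before(63)): list=[63, 4, 9, 1, 8] cursor@4
After 4 (prev): list=[63, 4, 9, 1, 8] cursor@63
After 5 (next): list=[63, 4, 9, 1, 8] cursor@4
After 6 (delete_current): list=[63, 9, 1, 8] cursor@9
After 7 (insert_after(50)): list=[63, 9, 50, 1, 8] cursor@9
After 8 (delete_current): list=[63, 50, 1, 8] cursor@50
After 9 (insert_before(89)): list=[63, 89, 50, 1, 8] cursor@50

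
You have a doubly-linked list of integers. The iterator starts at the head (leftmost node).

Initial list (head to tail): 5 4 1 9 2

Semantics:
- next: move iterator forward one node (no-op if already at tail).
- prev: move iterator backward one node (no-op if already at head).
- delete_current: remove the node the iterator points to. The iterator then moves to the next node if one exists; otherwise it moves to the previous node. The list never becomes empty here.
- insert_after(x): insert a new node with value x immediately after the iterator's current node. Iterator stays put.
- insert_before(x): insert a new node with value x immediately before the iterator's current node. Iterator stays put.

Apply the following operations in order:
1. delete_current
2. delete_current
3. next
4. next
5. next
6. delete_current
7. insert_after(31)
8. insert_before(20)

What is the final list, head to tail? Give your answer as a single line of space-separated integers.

After 1 (delete_current): list=[4, 1, 9, 2] cursor@4
After 2 (delete_current): list=[1, 9, 2] cursor@1
After 3 (next): list=[1, 9, 2] cursor@9
After 4 (next): list=[1, 9, 2] cursor@2
After 5 (next): list=[1, 9, 2] cursor@2
After 6 (delete_current): list=[1, 9] cursor@9
After 7 (insert_after(31)): list=[1, 9, 31] cursor@9
After 8 (insert_before(20)): list=[1, 20, 9, 31] cursor@9

Answer: 1 20 9 31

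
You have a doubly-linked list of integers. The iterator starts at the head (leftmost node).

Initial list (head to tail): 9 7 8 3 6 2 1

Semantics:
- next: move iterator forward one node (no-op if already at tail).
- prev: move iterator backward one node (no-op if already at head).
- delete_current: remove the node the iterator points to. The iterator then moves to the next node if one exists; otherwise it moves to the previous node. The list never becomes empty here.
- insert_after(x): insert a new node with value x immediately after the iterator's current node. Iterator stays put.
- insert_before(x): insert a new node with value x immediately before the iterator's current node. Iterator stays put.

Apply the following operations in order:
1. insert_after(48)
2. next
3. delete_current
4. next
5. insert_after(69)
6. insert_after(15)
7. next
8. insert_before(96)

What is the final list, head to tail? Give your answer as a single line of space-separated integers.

After 1 (insert_after(48)): list=[9, 48, 7, 8, 3, 6, 2, 1] cursor@9
After 2 (next): list=[9, 48, 7, 8, 3, 6, 2, 1] cursor@48
After 3 (delete_current): list=[9, 7, 8, 3, 6, 2, 1] cursor@7
After 4 (next): list=[9, 7, 8, 3, 6, 2, 1] cursor@8
After 5 (insert_after(69)): list=[9, 7, 8, 69, 3, 6, 2, 1] cursor@8
After 6 (insert_after(15)): list=[9, 7, 8, 15, 69, 3, 6, 2, 1] cursor@8
After 7 (next): list=[9, 7, 8, 15, 69, 3, 6, 2, 1] cursor@15
After 8 (insert_before(96)): list=[9, 7, 8, 96, 15, 69, 3, 6, 2, 1] cursor@15

Answer: 9 7 8 96 15 69 3 6 2 1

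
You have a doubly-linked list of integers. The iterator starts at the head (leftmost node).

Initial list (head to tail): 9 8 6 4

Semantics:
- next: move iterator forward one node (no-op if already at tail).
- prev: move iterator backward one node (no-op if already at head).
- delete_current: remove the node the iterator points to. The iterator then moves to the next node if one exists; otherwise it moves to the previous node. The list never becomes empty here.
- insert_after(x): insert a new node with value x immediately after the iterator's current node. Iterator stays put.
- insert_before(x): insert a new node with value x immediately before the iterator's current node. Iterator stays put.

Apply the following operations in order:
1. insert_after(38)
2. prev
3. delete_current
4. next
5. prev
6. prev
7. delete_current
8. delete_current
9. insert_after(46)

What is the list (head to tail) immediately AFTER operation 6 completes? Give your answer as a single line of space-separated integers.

After 1 (insert_after(38)): list=[9, 38, 8, 6, 4] cursor@9
After 2 (prev): list=[9, 38, 8, 6, 4] cursor@9
After 3 (delete_current): list=[38, 8, 6, 4] cursor@38
After 4 (next): list=[38, 8, 6, 4] cursor@8
After 5 (prev): list=[38, 8, 6, 4] cursor@38
After 6 (prev): list=[38, 8, 6, 4] cursor@38

Answer: 38 8 6 4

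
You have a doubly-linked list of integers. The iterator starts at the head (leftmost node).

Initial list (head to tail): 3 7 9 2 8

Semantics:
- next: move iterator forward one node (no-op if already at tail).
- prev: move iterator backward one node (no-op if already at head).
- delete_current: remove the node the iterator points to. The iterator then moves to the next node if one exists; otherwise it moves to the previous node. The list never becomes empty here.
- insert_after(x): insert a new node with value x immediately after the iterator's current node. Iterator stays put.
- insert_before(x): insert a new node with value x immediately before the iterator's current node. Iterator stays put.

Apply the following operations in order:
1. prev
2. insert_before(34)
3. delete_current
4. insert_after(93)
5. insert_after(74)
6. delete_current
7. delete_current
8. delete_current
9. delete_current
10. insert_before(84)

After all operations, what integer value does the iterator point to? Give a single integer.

After 1 (prev): list=[3, 7, 9, 2, 8] cursor@3
After 2 (insert_before(34)): list=[34, 3, 7, 9, 2, 8] cursor@3
After 3 (delete_current): list=[34, 7, 9, 2, 8] cursor@7
After 4 (insert_after(93)): list=[34, 7, 93, 9, 2, 8] cursor@7
After 5 (insert_after(74)): list=[34, 7, 74, 93, 9, 2, 8] cursor@7
After 6 (delete_current): list=[34, 74, 93, 9, 2, 8] cursor@74
After 7 (delete_current): list=[34, 93, 9, 2, 8] cursor@93
After 8 (delete_current): list=[34, 9, 2, 8] cursor@9
After 9 (delete_current): list=[34, 2, 8] cursor@2
After 10 (insert_before(84)): list=[34, 84, 2, 8] cursor@2

Answer: 2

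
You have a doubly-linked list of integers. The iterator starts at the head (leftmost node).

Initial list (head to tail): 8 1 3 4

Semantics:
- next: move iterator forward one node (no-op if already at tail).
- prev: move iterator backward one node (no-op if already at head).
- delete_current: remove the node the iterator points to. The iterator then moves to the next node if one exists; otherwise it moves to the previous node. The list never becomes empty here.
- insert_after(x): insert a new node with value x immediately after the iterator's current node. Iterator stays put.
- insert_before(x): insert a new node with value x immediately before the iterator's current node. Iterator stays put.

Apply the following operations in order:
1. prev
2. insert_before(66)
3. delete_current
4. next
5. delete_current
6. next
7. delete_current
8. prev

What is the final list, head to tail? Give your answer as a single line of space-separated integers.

After 1 (prev): list=[8, 1, 3, 4] cursor@8
After 2 (insert_before(66)): list=[66, 8, 1, 3, 4] cursor@8
After 3 (delete_current): list=[66, 1, 3, 4] cursor@1
After 4 (next): list=[66, 1, 3, 4] cursor@3
After 5 (delete_current): list=[66, 1, 4] cursor@4
After 6 (next): list=[66, 1, 4] cursor@4
After 7 (delete_current): list=[66, 1] cursor@1
After 8 (prev): list=[66, 1] cursor@66

Answer: 66 1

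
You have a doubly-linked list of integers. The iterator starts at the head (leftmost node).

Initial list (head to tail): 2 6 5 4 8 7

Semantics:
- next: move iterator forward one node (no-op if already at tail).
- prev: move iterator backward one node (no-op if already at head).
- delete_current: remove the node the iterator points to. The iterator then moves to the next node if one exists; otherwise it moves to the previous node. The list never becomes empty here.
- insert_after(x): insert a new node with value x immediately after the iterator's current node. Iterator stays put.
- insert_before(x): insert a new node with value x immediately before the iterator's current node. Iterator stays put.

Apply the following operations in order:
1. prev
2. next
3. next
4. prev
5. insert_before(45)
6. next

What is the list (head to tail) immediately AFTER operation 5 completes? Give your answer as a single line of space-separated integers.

After 1 (prev): list=[2, 6, 5, 4, 8, 7] cursor@2
After 2 (next): list=[2, 6, 5, 4, 8, 7] cursor@6
After 3 (next): list=[2, 6, 5, 4, 8, 7] cursor@5
After 4 (prev): list=[2, 6, 5, 4, 8, 7] cursor@6
After 5 (insert_before(45)): list=[2, 45, 6, 5, 4, 8, 7] cursor@6

Answer: 2 45 6 5 4 8 7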